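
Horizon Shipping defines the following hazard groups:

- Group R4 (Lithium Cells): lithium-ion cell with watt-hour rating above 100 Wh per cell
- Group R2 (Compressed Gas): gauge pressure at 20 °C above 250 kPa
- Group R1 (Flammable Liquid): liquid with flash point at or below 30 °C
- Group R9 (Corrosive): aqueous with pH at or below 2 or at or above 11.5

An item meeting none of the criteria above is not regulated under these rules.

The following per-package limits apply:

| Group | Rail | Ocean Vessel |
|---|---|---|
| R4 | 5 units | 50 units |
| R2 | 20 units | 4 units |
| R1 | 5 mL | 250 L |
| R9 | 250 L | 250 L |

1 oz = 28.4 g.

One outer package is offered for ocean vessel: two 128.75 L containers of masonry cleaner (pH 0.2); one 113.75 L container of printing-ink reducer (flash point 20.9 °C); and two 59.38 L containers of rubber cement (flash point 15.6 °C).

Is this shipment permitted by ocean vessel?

Masonry cleaner: pH 0.2 ≤ 2 → Group R9 (Corrosive).
The printing-ink reducer has flash point 20.9 °C, which is ≤ 30 °C, so it is Group R1 (Flammable Liquid).
With flash point 15.6 °C (≤ 30 °C), the rubber cement falls in Group R1.
Total Group R1: 113.75 L + (two 59.38 L containers = 118.76 L) = 232.51 L.
232.51 L is within the ocean vessel limit of 250 L for Group R1.
Group R9 quantity: two 128.75 L containers = 257.5 L.
That exceeds the Group R9 ocean vessel limit of 250 L.

No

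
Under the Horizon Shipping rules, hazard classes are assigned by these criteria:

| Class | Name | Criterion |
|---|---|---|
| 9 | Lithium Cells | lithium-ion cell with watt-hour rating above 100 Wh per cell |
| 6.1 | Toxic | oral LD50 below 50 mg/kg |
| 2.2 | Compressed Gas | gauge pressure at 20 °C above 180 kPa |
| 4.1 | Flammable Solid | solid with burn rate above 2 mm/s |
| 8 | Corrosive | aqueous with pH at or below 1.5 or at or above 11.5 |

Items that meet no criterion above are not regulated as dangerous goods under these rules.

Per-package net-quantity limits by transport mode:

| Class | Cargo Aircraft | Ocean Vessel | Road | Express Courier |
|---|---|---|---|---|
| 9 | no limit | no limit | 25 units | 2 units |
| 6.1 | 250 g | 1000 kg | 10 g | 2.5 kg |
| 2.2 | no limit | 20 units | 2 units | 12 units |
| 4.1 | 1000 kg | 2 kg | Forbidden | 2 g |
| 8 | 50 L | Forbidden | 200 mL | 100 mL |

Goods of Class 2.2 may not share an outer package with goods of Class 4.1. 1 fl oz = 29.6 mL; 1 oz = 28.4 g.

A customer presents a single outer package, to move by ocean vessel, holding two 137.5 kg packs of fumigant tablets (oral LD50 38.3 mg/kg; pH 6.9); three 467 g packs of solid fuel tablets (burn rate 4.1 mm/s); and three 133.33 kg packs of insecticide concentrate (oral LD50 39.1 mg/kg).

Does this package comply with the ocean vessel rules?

The fumigant tablets have oral LD50 38.3 mg/kg, which is < 50 mg/kg, so they are Class 6.1 (Toxic).
With burn rate 4.1 mm/s (> 2 mm/s), the solid fuel tablets fall in Class 4.1.
With oral LD50 39.1 mg/kg (< 50 mg/kg), the insecticide concentrate falls in Class 6.1.
Class 6.1 net quantity: (two 137.5 kg packs = 275 kg) + (three 133.33 kg packs = 399.99 kg) = 674.99 kg.
674.99 kg ≤ 1000 kg (ocean vessel limit, Class 6.1) — within limit.
Class 4.1 quantity: three 467 g packs = 1.401 kg.
1.401 kg is within the ocean vessel limit of 2 kg for Class 4.1.
The segregation rule (Class 2.2 with Class 4.1) does not apply to Class 6.1 with Class 4.1.
Every hazard class is within its ocean vessel limit and no segregation rule is violated.

Yes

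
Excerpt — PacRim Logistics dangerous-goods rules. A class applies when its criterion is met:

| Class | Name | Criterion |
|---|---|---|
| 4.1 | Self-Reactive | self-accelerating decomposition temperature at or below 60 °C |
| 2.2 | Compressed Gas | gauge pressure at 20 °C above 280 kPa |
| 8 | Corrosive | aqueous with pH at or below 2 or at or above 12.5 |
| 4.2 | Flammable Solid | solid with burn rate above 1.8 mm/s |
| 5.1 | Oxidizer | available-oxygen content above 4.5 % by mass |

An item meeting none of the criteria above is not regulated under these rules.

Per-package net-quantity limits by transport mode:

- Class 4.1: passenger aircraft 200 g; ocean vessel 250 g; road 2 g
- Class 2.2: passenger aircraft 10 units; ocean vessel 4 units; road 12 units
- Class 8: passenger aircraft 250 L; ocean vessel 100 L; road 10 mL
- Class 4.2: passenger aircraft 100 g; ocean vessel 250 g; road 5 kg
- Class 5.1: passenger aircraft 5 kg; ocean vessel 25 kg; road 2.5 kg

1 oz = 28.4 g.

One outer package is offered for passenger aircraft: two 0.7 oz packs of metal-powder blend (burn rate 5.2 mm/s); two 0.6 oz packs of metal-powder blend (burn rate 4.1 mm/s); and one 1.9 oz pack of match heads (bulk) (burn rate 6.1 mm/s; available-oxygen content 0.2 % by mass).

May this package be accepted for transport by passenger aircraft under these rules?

No

Burn rate 5.2 mm/s meets the Class 4.2 criterion (Flammable Solid), so the metal-powder blend is Class 4.2.
Metal-powder blend: burn rate 4.1 mm/s > 1.8 mm/s → Class 4.2 (Flammable Solid).
Match heads (bulk): burn rate 6.1 mm/s > 1.8 mm/s → Class 4.2 (Flammable Solid).
Class 4.2 net quantity: (two 0.7 oz packs = 39.76 g) + (two 0.6 oz packs = 34.08 g) + (one 1.9 oz pack = 53.96 g) = 127.8 g.
127.8 g > 100 g (passenger aircraft limit, Class 4.2) — over the limit.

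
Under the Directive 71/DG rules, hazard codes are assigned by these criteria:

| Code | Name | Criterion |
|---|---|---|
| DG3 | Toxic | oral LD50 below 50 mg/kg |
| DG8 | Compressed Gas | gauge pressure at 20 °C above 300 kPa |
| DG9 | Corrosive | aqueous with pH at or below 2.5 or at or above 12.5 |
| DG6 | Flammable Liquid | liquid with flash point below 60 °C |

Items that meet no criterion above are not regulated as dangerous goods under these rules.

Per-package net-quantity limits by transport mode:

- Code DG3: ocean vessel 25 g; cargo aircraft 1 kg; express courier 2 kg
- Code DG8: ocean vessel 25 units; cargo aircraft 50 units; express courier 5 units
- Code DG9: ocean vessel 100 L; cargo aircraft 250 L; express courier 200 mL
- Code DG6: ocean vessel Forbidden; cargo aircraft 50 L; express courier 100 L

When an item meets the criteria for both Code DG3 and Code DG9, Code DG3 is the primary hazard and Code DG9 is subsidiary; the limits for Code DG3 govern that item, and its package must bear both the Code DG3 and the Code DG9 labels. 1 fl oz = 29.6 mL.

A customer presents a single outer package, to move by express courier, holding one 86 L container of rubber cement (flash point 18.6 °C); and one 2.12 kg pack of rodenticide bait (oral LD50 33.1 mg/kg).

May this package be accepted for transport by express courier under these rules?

Flash point 18.6 °C meets the Code DG6 criterion (Flammable Liquid), so the rubber cement is Code DG6.
With oral LD50 33.1 mg/kg (< 50 mg/kg), the rodenticide bait falls in Code DG3.
Code DG3 quantity: 2.12 kg.
That exceeds the Code DG3 express courier limit of 2 kg.
Code DG6 quantity: 86 L.
That is within the Code DG6 express courier limit of 100 L.

No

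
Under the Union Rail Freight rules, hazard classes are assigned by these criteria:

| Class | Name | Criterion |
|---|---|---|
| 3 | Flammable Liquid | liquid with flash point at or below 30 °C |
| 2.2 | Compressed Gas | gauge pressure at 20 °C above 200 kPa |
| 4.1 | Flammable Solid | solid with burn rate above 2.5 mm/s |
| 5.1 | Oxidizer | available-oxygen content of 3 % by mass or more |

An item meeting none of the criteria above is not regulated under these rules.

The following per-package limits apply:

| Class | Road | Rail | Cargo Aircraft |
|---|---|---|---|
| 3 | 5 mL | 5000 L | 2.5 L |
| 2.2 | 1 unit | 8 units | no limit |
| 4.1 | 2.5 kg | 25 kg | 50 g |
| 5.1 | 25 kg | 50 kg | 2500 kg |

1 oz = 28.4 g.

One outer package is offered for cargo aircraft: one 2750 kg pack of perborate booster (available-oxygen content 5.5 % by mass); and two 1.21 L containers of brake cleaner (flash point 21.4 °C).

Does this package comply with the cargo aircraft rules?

No

Available-oxygen content 5.5 % by mass meets the Class 5.1 criterion (Oxidizer), so the perborate booster is Class 5.1.
With flash point 21.4 °C (≤ 30 °C), the brake cleaner falls in Class 3.
Class 3 quantity: two 1.21 L containers = 2.42 L.
2.42 L is within the cargo aircraft limit of 2.5 L for Class 3.
Class 5.1 quantity: 2750 kg.
That exceeds the Class 5.1 cargo aircraft limit of 2500 kg.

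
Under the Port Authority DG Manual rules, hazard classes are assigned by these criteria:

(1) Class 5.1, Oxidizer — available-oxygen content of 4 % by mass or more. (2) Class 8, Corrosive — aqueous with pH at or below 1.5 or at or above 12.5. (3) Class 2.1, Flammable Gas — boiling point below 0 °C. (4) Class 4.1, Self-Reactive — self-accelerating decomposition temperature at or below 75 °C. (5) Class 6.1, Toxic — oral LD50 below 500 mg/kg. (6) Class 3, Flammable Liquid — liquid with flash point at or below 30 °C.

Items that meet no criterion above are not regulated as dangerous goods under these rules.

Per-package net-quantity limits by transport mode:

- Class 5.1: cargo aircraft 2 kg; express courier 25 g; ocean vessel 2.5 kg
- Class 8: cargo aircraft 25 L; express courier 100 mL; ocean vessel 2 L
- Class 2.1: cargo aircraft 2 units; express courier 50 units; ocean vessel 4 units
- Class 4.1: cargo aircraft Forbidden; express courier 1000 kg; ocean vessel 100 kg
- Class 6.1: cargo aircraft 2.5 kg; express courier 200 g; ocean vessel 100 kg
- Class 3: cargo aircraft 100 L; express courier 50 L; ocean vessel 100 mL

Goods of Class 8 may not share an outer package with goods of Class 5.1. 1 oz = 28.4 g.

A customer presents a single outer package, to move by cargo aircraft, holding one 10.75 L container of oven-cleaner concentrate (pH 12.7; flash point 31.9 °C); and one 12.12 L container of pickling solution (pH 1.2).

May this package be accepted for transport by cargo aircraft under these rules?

Yes

The oven-cleaner concentrate has pH 12.7, which is ≥ 12.5, so it is Class 8 (Corrosive).
The pickling solution has pH 1.2, which is ≤ 1.5, so it is Class 8 (Corrosive).
Total Class 8: 10.75 L + 12.12 L = 22.87 L.
That is within the Class 8 cargo aircraft limit of 25 L.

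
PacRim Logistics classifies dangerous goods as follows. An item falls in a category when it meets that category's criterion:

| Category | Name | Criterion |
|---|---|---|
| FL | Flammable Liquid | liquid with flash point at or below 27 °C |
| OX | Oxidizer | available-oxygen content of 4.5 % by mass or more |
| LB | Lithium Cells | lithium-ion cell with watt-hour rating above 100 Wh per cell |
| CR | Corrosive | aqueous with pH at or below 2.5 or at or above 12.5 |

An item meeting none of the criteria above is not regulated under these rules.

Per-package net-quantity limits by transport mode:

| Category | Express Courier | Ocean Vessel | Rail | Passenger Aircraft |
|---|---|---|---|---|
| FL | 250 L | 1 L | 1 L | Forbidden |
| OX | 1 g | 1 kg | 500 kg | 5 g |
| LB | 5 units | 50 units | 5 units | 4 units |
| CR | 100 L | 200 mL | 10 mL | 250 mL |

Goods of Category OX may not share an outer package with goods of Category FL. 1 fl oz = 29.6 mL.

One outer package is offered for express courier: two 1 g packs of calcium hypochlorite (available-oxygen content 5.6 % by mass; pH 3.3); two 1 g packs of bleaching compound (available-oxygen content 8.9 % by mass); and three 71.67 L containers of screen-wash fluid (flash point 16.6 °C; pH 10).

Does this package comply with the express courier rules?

No

Available-oxygen content 5.6 % by mass meets the Category OX criterion (Oxidizer), so the calcium hypochlorite is Category OX.
Bleaching compound: available-oxygen content 8.9 % by mass ≥ 4.5 % by mass → Category OX (Oxidizer).
With flash point 16.6 °C (≤ 27 °C), the screen-wash fluid falls in Category FL.
Total Category OX: (two 1 g packs = 2 g) + (two 1 g packs = 2 g) = 4 g.
That exceeds the Category OX express courier limit of 1 g.
Category FL quantity: three 71.67 L containers = 215.01 L.
That is within the Category FL express courier limit of 250 L.
Category OX and Category FL may not share an outer package.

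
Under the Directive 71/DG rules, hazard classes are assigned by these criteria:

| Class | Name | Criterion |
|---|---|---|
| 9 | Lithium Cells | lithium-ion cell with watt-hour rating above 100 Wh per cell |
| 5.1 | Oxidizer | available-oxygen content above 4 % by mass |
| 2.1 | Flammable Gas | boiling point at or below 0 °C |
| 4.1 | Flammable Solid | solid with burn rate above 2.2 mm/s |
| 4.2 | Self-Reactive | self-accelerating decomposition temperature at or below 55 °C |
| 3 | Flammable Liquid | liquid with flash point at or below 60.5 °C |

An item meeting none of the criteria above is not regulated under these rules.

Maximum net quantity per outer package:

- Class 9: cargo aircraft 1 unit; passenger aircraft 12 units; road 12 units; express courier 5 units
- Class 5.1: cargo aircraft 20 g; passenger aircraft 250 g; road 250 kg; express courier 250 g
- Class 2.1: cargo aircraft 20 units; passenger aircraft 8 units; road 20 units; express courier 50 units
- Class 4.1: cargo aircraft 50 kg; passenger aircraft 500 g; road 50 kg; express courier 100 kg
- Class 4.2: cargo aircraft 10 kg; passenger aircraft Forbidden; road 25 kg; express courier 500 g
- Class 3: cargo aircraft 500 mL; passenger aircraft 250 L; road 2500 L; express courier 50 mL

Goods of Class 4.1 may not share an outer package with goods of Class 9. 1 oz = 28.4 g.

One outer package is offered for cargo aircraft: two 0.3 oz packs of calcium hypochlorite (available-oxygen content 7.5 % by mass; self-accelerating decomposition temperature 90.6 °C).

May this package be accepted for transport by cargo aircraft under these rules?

Yes

Calcium hypochlorite: available-oxygen content 7.5 % by mass > 4 % by mass → Class 5.1 (Oxidizer).
Class 5.1 quantity: two 0.3 oz packs = 17.04 g.
17.04 g ≤ 20 g (cargo aircraft limit, Class 5.1) — within limit.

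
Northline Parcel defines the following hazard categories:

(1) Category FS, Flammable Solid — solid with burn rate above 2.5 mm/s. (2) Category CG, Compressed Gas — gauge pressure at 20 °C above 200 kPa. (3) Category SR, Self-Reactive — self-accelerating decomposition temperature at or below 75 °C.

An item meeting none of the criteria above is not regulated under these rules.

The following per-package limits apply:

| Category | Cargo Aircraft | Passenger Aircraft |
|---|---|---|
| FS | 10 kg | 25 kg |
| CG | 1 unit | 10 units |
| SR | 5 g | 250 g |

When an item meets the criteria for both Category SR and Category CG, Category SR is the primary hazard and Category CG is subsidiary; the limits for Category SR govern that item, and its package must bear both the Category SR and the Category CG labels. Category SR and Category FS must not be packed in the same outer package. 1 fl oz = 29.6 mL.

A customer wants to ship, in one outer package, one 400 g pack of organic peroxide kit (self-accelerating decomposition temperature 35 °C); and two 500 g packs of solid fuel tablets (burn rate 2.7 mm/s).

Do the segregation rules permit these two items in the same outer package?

No

Self-accelerating decomposition temperature 35 °C meets the Category SR criterion (Self-Reactive), so the organic peroxide kit is Category SR.
Solid fuel tablets: burn rate 2.7 mm/s > 2.5 mm/s → Category FS (Flammable Solid).
Category SR and Category FS may not share an outer package.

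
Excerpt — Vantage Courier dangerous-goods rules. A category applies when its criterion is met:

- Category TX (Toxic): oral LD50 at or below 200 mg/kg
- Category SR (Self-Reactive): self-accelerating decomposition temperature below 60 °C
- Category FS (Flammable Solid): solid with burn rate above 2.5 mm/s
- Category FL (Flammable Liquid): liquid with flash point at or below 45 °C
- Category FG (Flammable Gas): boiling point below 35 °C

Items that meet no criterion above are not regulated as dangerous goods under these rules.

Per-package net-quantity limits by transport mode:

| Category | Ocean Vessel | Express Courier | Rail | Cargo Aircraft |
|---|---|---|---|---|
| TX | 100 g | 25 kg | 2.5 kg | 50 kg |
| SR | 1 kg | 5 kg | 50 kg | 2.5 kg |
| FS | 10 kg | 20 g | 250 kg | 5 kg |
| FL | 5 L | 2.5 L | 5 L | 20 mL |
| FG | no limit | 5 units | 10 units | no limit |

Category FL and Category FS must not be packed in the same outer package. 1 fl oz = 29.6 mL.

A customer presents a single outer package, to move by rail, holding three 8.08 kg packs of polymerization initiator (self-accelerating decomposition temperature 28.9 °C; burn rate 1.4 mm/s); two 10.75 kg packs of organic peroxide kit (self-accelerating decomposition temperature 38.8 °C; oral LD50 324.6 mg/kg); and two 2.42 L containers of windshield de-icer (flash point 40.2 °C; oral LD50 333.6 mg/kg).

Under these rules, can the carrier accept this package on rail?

Self-accelerating decomposition temperature 28.9 °C meets the Category SR criterion (Self-Reactive), so the polymerization initiator is Category SR.
Organic peroxide kit: self-accelerating decomposition temperature 38.8 °C < 60 °C → Category SR (Self-Reactive).
Flash point 40.2 °C meets the Category FL criterion (Flammable Liquid), so the windshield de-icer is Category FL.
Category FL quantity: two 2.42 L containers = 4.84 L.
That is within the Category FL rail limit of 5 L.
Total Category SR: (three 8.08 kg packs = 24.24 kg) + (two 10.75 kg packs = 21.5 kg) = 45.74 kg.
45.74 kg ≤ 50 kg (rail limit, Category SR) — within limit.
The segregation rule (Category FL with Category FS) does not apply to Category FL with Category SR.
Every hazard category is within its rail limit and no segregation rule is violated.

Yes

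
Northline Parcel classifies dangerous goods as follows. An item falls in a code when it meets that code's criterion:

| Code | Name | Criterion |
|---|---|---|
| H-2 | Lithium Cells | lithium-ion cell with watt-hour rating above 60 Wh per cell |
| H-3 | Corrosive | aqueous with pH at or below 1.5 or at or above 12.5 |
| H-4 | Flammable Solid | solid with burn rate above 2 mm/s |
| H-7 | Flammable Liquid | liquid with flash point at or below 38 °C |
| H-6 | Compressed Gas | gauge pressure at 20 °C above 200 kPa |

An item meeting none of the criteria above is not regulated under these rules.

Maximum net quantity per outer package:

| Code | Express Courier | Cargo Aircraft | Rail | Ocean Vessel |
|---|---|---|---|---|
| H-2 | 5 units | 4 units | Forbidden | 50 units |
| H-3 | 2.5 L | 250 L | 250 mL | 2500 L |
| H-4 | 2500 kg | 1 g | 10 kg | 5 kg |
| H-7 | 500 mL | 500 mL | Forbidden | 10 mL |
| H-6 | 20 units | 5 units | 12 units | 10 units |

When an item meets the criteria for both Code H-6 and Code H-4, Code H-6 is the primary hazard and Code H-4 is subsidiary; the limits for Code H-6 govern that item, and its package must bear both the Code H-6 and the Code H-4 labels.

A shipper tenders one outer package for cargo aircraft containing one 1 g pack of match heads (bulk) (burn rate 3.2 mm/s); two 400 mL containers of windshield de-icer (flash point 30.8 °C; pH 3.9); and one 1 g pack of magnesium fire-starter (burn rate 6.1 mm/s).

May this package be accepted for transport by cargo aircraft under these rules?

No

Match heads (bulk): burn rate 3.2 mm/s > 2 mm/s → Code H-4 (Flammable Solid).
Flash point 30.8 °C meets the Code H-7 criterion (Flammable Liquid), so the windshield de-icer is Code H-7.
With burn rate 6.1 mm/s (> 2 mm/s), the magnesium fire-starter falls in Code H-4.
Code H-4 net quantity: 1 g + 1 g = 2 g.
2 g exceeds the cargo aircraft limit of 1 g for Code H-4.
Code H-7 quantity: two 400 mL containers = 800 mL.
800 mL exceeds the cargo aircraft limit of 500 mL for Code H-7.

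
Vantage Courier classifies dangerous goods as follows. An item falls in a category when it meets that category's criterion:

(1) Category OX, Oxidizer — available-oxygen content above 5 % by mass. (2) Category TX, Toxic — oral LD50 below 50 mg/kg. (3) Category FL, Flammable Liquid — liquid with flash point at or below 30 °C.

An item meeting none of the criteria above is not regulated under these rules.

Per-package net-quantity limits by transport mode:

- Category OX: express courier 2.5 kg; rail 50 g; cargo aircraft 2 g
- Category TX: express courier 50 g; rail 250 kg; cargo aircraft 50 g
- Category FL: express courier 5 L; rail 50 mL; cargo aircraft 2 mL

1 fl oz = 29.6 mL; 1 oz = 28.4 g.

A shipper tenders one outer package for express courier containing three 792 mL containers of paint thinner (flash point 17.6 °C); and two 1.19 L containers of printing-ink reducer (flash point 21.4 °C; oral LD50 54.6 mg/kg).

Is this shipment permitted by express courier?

Yes

The paint thinner has flash point 17.6 °C, which is ≤ 30 °C, so it is Category FL (Flammable Liquid).
The printing-ink reducer has flash point 21.4 °C, which is ≤ 30 °C, so it is Category FL (Flammable Liquid).
Total Category FL: (three 792 mL containers = 2.376 L) + (two 1.19 L containers = 2.38 L) = 4.756 L.
4.756 L ≤ 5 L (express courier limit, Category FL) — within limit.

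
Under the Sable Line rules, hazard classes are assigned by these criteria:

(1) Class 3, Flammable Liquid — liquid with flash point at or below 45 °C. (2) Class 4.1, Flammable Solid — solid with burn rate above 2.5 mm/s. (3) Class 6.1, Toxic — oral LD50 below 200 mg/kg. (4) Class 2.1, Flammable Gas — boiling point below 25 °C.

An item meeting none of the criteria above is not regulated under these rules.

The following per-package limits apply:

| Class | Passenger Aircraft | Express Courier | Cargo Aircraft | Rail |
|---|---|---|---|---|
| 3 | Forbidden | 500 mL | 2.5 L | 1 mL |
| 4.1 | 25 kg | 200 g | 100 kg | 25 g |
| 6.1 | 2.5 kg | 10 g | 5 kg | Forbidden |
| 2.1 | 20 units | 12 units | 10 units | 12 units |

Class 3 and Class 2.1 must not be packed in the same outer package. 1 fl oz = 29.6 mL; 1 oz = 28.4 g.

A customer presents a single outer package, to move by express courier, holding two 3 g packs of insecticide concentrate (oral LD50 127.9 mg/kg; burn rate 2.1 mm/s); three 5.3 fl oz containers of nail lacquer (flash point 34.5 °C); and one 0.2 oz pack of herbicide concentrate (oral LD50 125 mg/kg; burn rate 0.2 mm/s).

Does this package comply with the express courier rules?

The insecticide concentrate has oral LD50 127.9 mg/kg, which is < 200 mg/kg, so it is Class 6.1 (Toxic).
Nail lacquer: flash point 34.5 °C ≤ 45 °C → Class 3 (Flammable Liquid).
The herbicide concentrate has oral LD50 125 mg/kg, which is < 200 mg/kg, so it is Class 6.1 (Toxic).
Class 3 quantity: three 5.3 fl oz containers = 470.64 mL.
That is within the Class 3 express courier limit of 500 mL.
Class 6.1 net quantity: (two 3 g packs = 6 g) + (one 0.2 oz pack = 5.68 g) = 11.68 g.
11.68 g > 10 g (express courier limit, Class 6.1) — over the limit.
The segregation rule (Class 3 with Class 2.1) does not apply to Class 3 with Class 6.1.

No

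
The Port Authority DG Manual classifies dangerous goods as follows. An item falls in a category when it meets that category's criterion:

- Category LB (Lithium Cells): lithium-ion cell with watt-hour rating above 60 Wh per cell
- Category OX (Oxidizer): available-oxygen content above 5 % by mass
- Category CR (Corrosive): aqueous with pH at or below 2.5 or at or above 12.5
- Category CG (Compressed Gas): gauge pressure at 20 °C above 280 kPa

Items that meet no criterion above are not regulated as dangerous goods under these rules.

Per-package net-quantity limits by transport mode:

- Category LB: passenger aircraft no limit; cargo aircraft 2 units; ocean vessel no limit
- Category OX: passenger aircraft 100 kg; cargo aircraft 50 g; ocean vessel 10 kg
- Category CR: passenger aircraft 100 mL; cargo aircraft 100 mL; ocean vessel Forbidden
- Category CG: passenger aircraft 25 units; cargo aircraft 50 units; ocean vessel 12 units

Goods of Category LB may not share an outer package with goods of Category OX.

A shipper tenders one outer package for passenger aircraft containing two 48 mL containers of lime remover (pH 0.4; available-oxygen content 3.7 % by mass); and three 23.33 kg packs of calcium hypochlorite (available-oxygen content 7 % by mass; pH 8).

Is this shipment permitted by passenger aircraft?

Lime remover: pH 0.4 ≤ 2.5 → Category CR (Corrosive).
With available-oxygen content 7 % by mass (> 5 % by mass), the calcium hypochlorite falls in Category OX.
Category CR quantity: two 48 mL containers = 96 mL.
96 mL is within the passenger aircraft limit of 100 mL for Category CR.
Category OX quantity: three 23.33 kg packs = 69.99 kg.
That is within the Category OX passenger aircraft limit of 100 kg.
The segregation rule (Category LB with Category OX) does not apply to Category CR with Category OX.
Every hazard category is within its passenger aircraft limit and no segregation rule is violated.

Yes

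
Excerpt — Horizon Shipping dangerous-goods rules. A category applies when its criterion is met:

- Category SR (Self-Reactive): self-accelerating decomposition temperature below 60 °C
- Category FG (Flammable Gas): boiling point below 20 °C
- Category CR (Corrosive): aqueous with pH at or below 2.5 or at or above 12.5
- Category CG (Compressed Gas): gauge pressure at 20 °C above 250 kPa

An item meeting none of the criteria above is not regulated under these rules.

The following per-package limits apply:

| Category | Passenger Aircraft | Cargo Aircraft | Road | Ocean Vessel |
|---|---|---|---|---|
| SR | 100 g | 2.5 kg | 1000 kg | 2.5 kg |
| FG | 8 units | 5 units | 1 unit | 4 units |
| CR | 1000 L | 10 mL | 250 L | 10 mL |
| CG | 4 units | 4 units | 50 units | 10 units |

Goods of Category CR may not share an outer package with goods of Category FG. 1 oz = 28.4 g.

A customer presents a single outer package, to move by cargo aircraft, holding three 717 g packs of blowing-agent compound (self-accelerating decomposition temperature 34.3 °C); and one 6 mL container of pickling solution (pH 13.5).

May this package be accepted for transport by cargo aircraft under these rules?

Yes

Self-accelerating decomposition temperature 34.3 °C meets the Category SR criterion (Self-Reactive), so the blowing-agent compound is Category SR.
The pickling solution has pH 13.5, which is ≥ 12.5, so it is Category CR (Corrosive).
Category CR quantity: 6 mL.
That is within the Category CR cargo aircraft limit of 10 mL.
Category SR quantity: three 717 g packs = 2.151 kg.
2.151 kg ≤ 2.5 kg (cargo aircraft limit, Category SR) — within limit.
The segregation rule (Category CR with Category FG) does not apply to Category CR with Category SR.
Every hazard category is within its cargo aircraft limit and no segregation rule is violated.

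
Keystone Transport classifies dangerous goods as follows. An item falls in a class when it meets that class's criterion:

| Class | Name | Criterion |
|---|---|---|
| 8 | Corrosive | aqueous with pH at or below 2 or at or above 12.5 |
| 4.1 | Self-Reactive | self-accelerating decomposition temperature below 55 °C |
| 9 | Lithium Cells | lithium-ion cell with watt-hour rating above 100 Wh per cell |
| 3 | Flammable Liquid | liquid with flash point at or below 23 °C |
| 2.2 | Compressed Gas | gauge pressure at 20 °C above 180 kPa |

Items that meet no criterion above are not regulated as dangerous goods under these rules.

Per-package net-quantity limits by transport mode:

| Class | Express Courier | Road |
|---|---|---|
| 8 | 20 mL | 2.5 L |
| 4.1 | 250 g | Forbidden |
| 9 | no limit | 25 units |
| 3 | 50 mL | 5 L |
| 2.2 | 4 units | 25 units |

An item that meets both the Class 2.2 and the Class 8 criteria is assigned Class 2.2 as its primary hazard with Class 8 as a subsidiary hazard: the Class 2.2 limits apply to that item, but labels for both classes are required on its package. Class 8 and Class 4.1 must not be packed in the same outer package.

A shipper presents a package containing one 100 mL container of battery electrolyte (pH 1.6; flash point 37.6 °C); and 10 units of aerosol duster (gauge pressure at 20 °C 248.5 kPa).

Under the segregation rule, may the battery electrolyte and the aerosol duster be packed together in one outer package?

With pH 1.6 (≤ 2), the battery electrolyte falls in Class 8.
Aerosol duster: gauge pressure at 20 °C 248.5 kPa > 180 kPa → Class 2.2 (Compressed Gas).
No segregation rule bars Class 8 with Class 2.2.

Yes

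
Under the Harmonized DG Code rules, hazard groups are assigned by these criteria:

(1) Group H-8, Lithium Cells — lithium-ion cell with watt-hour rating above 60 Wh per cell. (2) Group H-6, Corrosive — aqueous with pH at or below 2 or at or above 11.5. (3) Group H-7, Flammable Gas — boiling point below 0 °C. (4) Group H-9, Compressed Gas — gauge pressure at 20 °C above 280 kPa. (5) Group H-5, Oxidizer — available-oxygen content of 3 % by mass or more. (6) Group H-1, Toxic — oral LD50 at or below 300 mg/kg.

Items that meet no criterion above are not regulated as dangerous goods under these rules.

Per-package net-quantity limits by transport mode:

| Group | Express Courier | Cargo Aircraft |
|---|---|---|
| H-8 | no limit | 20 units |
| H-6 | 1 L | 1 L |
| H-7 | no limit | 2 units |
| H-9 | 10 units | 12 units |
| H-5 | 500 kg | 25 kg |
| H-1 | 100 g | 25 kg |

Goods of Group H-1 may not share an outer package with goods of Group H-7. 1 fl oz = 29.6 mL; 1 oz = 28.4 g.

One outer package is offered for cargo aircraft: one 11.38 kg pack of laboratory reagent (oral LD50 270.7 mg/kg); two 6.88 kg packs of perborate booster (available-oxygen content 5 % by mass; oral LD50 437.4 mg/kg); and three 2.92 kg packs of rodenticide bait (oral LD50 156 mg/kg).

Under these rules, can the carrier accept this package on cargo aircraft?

Oral LD50 270.7 mg/kg meets the Group H-1 criterion (Toxic), so the laboratory reagent is Group H-1.
The perborate booster has available-oxygen content 5 % by mass, which is ≥ 3 % by mass, so it is Group H-5 (Oxidizer).
Oral LD50 156 mg/kg meets the Group H-1 criterion (Toxic), so the rodenticide bait is Group H-1.
Total Group H-1: 11.38 kg + (three 2.92 kg packs = 8.76 kg) = 20.14 kg.
That is within the Group H-1 cargo aircraft limit of 25 kg.
Group H-5 quantity: two 6.88 kg packs = 13.76 kg.
That is within the Group H-5 cargo aircraft limit of 25 kg.
The segregation rule (Group H-1 with Group H-7) does not apply to Group H-1 with Group H-5.
Every hazard group is within its cargo aircraft limit and no segregation rule is violated.

Yes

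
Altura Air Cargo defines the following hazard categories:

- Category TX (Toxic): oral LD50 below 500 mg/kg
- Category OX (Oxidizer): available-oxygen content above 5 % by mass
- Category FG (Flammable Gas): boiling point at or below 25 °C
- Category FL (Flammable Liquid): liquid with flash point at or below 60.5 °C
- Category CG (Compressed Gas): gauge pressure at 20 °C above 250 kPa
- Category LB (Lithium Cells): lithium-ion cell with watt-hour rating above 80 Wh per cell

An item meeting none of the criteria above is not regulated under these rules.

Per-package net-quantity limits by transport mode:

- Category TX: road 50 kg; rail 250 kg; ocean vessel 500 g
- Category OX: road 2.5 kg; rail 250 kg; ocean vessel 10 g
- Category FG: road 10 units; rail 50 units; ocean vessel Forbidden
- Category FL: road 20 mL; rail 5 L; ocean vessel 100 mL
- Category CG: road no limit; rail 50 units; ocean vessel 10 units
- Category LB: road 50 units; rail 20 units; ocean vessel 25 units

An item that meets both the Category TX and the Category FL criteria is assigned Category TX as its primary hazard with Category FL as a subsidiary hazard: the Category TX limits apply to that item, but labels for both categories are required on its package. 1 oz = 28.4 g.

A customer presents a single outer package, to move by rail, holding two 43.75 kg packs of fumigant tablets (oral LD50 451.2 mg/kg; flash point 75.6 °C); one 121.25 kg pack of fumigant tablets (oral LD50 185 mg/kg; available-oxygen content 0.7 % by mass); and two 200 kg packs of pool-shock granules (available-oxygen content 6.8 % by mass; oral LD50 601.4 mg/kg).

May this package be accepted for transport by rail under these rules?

No

Oral LD50 451.2 mg/kg meets the Category TX criterion (Toxic), so the fumigant tablets are Category TX.
Oral LD50 185 mg/kg meets the Category TX criterion (Toxic), so the fumigant tablets are Category TX.
Pool-shock granules: available-oxygen content 6.8 % by mass > 5 % by mass → Category OX (Oxidizer).
Category TX net quantity: (two 43.75 kg packs = 87.5 kg) + 121.25 kg = 208.75 kg.
208.75 kg is within the rail limit of 250 kg for Category TX.
Category OX quantity: two 200 kg packs = 400 kg.
400 kg > 250 kg (rail limit, Category OX) — over the limit.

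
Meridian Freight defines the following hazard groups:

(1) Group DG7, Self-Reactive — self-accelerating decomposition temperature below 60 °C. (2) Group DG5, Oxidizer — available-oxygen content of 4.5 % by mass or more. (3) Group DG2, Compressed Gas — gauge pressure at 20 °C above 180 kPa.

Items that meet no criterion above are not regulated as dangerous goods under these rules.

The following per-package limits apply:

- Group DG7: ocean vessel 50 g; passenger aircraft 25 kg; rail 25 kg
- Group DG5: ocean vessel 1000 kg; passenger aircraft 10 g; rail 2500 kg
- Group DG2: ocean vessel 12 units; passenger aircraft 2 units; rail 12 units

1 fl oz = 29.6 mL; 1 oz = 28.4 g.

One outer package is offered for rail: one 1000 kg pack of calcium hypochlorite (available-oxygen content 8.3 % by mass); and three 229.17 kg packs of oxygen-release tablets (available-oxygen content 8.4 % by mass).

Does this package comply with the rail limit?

Available-oxygen content 8.3 % by mass meets the Group DG5 criterion (Oxidizer), so the calcium hypochlorite is Group DG5.
Available-oxygen content 8.4 % by mass meets the Group DG5 criterion (Oxidizer), so the oxygen-release tablets are Group DG5.
Group DG5 net quantity: 1000 kg + (three 229.17 kg packs = 687.51 kg) = 1687.51 kg.
That is within the Group DG5 rail limit of 2500 kg.

Yes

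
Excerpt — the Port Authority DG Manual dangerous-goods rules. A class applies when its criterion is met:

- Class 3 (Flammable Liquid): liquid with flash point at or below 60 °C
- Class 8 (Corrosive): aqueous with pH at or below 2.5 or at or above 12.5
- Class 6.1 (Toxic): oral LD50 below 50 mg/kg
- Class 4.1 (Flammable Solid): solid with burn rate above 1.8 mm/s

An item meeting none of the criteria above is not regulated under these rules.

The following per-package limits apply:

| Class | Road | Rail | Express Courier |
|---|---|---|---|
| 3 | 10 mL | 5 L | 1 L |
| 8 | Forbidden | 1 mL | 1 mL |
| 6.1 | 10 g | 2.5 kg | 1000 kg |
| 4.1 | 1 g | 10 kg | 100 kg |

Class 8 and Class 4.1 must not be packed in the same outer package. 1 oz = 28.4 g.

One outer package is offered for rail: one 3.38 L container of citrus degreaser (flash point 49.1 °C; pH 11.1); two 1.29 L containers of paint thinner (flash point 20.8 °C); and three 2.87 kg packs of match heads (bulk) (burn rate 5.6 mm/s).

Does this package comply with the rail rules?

The citrus degreaser has flash point 49.1 °C, which is ≤ 60 °C, so it is Class 3 (Flammable Liquid).
Flash point 20.8 °C meets the Class 3 criterion (Flammable Liquid), so the paint thinner is Class 3.
With burn rate 5.6 mm/s (> 1.8 mm/s), the match heads (bulk) fall in Class 4.1.
Class 3 net quantity: 3.38 L + (two 1.29 L containers = 2.58 L) = 5.96 L.
5.96 L > 5 L (rail limit, Class 3) — over the limit.
Class 4.1 quantity: three 2.87 kg packs = 8.61 kg.
That is within the Class 4.1 rail limit of 10 kg.
The segregation rule (Class 8 with Class 4.1) does not apply to Class 3 with Class 4.1.

No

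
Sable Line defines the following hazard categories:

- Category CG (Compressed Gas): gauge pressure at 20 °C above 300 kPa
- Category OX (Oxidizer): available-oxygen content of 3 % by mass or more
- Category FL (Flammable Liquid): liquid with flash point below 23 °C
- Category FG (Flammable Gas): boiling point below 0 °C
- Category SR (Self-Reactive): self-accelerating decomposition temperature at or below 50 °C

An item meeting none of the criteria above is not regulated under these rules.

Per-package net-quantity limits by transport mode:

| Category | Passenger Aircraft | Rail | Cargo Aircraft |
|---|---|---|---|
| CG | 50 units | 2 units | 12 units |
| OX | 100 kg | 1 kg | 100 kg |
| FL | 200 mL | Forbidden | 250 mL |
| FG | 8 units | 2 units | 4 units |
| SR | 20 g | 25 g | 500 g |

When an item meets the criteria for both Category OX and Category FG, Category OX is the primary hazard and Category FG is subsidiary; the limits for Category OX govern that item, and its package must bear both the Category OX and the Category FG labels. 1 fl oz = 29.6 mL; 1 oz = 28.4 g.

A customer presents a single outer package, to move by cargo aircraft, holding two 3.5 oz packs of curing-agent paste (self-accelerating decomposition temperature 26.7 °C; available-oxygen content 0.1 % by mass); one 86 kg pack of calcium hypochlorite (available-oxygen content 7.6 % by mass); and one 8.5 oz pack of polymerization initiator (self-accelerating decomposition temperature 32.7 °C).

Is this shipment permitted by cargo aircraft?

Yes

Self-accelerating decomposition temperature 26.7 °C meets the Category SR criterion (Self-Reactive), so the curing-agent paste is Category SR.
With available-oxygen content 7.6 % by mass (≥ 3 % by mass), the calcium hypochlorite falls in Category OX.
With self-accelerating decomposition temperature 32.7 °C (≤ 50 °C), the polymerization initiator falls in Category SR.
Total Category SR: (two 3.5 oz packs = 198.8 g) + (one 8.5 oz pack = 241.4 g) = 440.2 g.
That is within the Category SR cargo aircraft limit of 500 g.
Category OX quantity: 86 kg.
That is within the Category OX cargo aircraft limit of 100 kg.
Every hazard category is within its cargo aircraft limit and no segregation rule is violated.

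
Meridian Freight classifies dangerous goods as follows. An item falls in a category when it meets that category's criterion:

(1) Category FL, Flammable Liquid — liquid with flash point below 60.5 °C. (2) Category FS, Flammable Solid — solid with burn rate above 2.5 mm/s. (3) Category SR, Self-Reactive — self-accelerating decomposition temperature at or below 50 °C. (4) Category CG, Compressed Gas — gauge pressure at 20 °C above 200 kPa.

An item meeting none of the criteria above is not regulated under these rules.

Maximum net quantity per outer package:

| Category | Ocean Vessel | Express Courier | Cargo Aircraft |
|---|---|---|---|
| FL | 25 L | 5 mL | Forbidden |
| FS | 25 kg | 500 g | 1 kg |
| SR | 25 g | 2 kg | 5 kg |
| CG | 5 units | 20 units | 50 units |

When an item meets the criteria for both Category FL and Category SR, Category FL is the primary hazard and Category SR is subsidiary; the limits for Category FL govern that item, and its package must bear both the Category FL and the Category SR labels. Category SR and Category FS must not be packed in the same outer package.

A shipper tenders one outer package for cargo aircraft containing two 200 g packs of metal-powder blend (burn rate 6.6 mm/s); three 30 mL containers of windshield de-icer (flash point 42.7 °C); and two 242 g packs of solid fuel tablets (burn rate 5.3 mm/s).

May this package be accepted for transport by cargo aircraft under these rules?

With burn rate 6.6 mm/s (> 2.5 mm/s), the metal-powder blend falls in Category FS.
The windshield de-icer has flash point 42.7 °C, which is < 60.5 °C, so it is Category FL (Flammable Liquid).
The solid fuel tablets have burn rate 5.3 mm/s, which is > 2.5 mm/s, so they are Category FS (Flammable Solid).
Category FS net quantity: (two 200 g packs = 400 g) + (two 242 g packs = 484 g) = 884 g.
884 g is within the cargo aircraft limit of 1 kg for Category FS.
Category FL quantity: three 30 mL containers = 90 mL.
By cargo aircraft, Category FL is Forbidden regardless of quantity.
The segregation rule (Category SR with Category FS) does not apply to Category FS with Category FL.

No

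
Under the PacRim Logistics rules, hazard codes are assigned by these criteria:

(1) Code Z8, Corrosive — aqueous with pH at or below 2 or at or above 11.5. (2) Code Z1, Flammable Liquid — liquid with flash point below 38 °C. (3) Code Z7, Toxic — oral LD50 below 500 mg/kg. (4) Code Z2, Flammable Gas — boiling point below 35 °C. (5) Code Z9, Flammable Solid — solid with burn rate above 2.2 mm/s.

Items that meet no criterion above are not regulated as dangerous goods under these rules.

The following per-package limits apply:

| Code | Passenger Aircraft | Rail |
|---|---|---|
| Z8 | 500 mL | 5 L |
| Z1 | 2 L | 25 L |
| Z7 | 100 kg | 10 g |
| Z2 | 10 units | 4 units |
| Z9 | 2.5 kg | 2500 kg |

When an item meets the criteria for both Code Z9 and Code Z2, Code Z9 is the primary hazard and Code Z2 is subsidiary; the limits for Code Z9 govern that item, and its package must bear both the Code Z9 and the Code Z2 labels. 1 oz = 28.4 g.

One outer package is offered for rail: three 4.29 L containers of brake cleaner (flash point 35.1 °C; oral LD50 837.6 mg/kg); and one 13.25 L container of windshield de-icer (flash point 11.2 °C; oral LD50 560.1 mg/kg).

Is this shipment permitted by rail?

No

Brake cleaner: flash point 35.1 °C < 38 °C → Code Z1 (Flammable Liquid).
Windshield de-icer: flash point 11.2 °C < 38 °C → Code Z1 (Flammable Liquid).
Total Code Z1: (three 4.29 L containers = 12.87 L) + 13.25 L = 26.12 L.
That exceeds the Code Z1 rail limit of 25 L.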